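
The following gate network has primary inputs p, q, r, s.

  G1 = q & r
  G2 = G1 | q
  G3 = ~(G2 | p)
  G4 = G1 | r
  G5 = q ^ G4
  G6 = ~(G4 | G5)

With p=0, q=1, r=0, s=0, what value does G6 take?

G1 = 1 & 0 = 0
G4 = 0 | 0 = 0
G5 = 1 ^ 0 = 1
G6 = ~(0 | 1) = 0

0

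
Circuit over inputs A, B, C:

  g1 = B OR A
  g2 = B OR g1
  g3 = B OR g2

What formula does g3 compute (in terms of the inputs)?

g1 = B OR A
g2 = B OR g1 = B OR (B OR A)
g3 = B OR g2 = B OR (B OR (B OR A))

B OR (B OR (B OR A))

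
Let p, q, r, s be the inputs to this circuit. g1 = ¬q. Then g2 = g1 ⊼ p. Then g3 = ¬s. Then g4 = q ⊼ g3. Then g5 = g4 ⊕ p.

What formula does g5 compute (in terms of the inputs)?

g3 = ¬s
g4 = q ⊼ g3 = q ⊼ ¬s
g5 = g4 ⊕ p = (q ⊼ ¬s) ⊕ p

(q ⊼ ¬s) ⊕ p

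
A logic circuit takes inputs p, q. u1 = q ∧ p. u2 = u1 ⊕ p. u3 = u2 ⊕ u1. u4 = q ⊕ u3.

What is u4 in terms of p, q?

u1 = q ∧ p
u2 = u1 ⊕ p = (q ∧ p) ⊕ p
u3 = u2 ⊕ u1 = ((q ∧ p) ⊕ p) ⊕ (q ∧ p)
u4 = q ⊕ u3 = q ⊕ (((q ∧ p) ⊕ p) ⊕ (q ∧ p))

q ⊕ (((q ∧ p) ⊕ p) ⊕ (q ∧ p))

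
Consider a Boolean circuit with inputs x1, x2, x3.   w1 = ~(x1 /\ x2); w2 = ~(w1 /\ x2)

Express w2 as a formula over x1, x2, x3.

w1 = ~(x1 /\ x2)
w2 = ~(w1 /\ x2) = ~((~(x1 /\ x2)) /\ x2)

~((~(x1 /\ x2)) /\ x2)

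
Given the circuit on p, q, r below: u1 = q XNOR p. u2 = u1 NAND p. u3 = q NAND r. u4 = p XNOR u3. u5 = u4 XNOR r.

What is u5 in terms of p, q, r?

(p XNOR (q NAND r)) XNOR r

u3 = q NAND r
u4 = p XNOR u3 = p XNOR (q NAND r)
u5 = u4 XNOR r = (p XNOR (q NAND r)) XNOR r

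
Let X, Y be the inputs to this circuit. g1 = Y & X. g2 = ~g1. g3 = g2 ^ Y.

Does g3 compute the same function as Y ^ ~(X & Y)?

g1 = Y & X
g2 = ~g1 = ~(Y & X)
g3 = g2 ^ Y = ~(Y & X) ^ Y
At X=0, Y=1: circuit gives 0, formula gives 0.
At X=0, Y=0: circuit gives 1, formula gives 1.
Agrees on all 4 inputs.

Yes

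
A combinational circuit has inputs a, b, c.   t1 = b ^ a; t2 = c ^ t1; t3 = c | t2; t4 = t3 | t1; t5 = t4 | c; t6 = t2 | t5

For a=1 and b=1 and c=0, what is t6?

0

t1 = 1 ^ 1 = 0
t2 = 0 ^ 0 = 0
t3 = 0 | 0 = 0
t4 = 0 | 0 = 0
t5 = 0 | 0 = 0
t6 = 0 | 0 = 0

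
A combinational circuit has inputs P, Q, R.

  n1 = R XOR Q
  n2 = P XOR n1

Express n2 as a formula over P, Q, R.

P XOR (R XOR Q)

n1 = R XOR Q
n2 = P XOR n1 = P XOR (R XOR Q)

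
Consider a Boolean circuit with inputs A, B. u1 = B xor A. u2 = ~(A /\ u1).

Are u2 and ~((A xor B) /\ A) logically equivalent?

Yes

u1 = B xor A
u2 = ~(A /\ u1) = ~(A /\ (B xor A))
At A=1, B=0: circuit gives 0, formula gives 0.
At A=0, B=0: circuit gives 1, formula gives 1.
Agrees on all 4 inputs.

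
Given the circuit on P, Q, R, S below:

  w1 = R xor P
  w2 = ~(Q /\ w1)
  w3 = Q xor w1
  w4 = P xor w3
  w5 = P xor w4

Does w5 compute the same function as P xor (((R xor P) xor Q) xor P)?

w1 = R xor P
w3 = Q xor w1 = Q xor (R xor P)
w4 = P xor w3 = P xor (Q xor (R xor P))
w5 = P xor w4 = P xor (P xor (Q xor (R xor P)))
At P=0, Q=0, R=0, S=0: circuit gives 0, formula gives 0.
At P=0, Q=0, R=1, S=0: circuit gives 1, formula gives 1.
Agrees on all 16 inputs.

Yes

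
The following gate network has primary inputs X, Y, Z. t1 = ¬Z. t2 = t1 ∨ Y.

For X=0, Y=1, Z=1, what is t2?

1

t1 = ¬1 = 0
t2 = 0 ∨ 1 = 1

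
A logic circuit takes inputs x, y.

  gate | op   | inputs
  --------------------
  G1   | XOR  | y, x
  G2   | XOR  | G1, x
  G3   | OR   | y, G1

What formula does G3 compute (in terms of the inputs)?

G1 = y XOR x
G3 = y OR G1 = y OR (y XOR x)

y OR (y XOR x)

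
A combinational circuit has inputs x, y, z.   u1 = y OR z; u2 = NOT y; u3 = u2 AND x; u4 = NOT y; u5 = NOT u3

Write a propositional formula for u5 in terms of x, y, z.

NOT (NOT y AND x)

u2 = NOT y
u3 = u2 AND x = NOT y AND x
u5 = NOT u3 = NOT (NOT y AND x)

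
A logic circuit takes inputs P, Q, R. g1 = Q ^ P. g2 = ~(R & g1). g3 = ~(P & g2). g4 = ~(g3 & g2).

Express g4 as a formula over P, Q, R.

~((~(P & (~(R & (Q ^ P))))) & (~(R & (Q ^ P))))

g1 = Q ^ P
g2 = ~(R & g1) = ~(R & (Q ^ P))
g3 = ~(P & g2) = ~(P & (~(R & (Q ^ P))))
g4 = ~(g3 & g2) = ~((~(P & (~(R & (Q ^ P))))) & (~(R & (Q ^ P))))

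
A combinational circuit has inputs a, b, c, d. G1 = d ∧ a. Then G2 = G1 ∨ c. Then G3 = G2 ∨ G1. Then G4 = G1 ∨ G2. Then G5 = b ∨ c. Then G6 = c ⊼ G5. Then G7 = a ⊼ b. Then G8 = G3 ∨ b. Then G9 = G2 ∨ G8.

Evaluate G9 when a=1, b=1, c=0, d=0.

1

G1 = 0 ∧ 1 = 0
G2 = 0 ∨ 0 = 0
G3 = 0 ∨ 0 = 0
G8 = 0 ∨ 1 = 1
G9 = 0 ∨ 1 = 1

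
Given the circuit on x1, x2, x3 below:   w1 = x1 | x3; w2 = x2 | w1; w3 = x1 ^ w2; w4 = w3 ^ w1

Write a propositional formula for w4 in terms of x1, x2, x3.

(x1 ^ (x2 | (x1 | x3))) ^ (x1 | x3)

w1 = x1 | x3
w2 = x2 | w1 = x2 | (x1 | x3)
w3 = x1 ^ w2 = x1 ^ (x2 | (x1 | x3))
w4 = w3 ^ w1 = (x1 ^ (x2 | (x1 | x3))) ^ (x1 | x3)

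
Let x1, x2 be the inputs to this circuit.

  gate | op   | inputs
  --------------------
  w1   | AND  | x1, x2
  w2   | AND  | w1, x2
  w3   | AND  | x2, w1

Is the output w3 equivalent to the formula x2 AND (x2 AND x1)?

w1 = x1 AND x2
w3 = x2 AND w1 = x2 AND (x1 AND x2)
At x1=0, x2=0: circuit gives 0, formula gives 0.
At x1=1, x2=1: circuit gives 1, formula gives 1.
Agrees on all 4 inputs.

Yes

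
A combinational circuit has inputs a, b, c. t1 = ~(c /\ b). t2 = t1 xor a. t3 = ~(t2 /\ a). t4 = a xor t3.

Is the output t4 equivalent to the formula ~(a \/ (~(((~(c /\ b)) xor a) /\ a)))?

No

t1 = ~(c /\ b)
t2 = t1 xor a = (~(c /\ b)) xor a
t3 = ~(t2 /\ a) = ~(((~(c /\ b)) xor a) /\ a)
t4 = a xor t3 = a xor (~(((~(c /\ b)) xor a) /\ a))
At a=0, b=0, c=0: circuit gives 1, formula gives 0.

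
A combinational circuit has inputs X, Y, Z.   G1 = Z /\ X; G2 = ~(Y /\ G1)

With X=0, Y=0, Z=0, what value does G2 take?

G1 = 0 /\ 0 = 0
G2 = ~(0 /\ 0) = 1

1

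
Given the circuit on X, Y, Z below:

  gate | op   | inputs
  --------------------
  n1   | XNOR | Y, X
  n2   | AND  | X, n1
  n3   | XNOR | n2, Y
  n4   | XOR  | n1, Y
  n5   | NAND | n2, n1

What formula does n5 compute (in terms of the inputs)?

n1 = Y XNOR X
n2 = X AND n1 = X AND (Y XNOR X)
n5 = n2 NAND n1 = (X AND (Y XNOR X)) NAND (Y XNOR X)

(X AND (Y XNOR X)) NAND (Y XNOR X)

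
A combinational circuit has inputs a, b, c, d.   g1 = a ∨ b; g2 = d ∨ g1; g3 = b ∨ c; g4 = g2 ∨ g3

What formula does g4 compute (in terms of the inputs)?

g1 = a ∨ b
g2 = d ∨ g1 = d ∨ (a ∨ b)
g3 = b ∨ c
g4 = g2 ∨ g3 = (d ∨ (a ∨ b)) ∨ (b ∨ c)

(d ∨ (a ∨ b)) ∨ (b ∨ c)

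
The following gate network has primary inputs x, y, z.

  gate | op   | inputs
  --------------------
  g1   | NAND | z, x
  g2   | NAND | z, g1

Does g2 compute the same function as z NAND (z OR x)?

g1 = z NAND x
g2 = z NAND g1 = z NAND (z NAND x)
At x=1, y=0, z=1: circuit gives 1, formula gives 0.

No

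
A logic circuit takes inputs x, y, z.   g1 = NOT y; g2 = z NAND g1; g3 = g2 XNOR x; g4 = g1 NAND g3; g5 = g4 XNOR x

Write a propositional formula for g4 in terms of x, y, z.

g1 = NOT y
g2 = z NAND g1 = z NAND NOT y
g3 = g2 XNOR x = (z NAND NOT y) XNOR x
g4 = g1 NAND g3 = NOT y NAND ((z NAND NOT y) XNOR x)

NOT y NAND ((z NAND NOT y) XNOR x)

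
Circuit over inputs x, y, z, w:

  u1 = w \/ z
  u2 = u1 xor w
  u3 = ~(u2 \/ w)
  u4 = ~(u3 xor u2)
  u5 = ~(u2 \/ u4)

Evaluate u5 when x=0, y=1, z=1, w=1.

0

u1 = 1 \/ 1 = 1
u2 = 1 xor 1 = 0
u3 = ~(0 \/ 1) = 0
u4 = ~(0 xor 0) = 1
u5 = ~(0 \/ 1) = 0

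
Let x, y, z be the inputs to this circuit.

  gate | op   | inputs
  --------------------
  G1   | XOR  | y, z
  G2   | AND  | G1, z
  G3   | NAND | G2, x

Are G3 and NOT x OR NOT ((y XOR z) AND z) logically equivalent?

G1 = y XOR z
G2 = G1 AND z = (y XOR z) AND z
G3 = G2 NAND x = ((y XOR z) AND z) NAND x
At x=1, y=0, z=1: circuit gives 0, formula gives 0.
At x=0, y=0, z=0: circuit gives 1, formula gives 1.
Agrees on all 8 inputs.

Yes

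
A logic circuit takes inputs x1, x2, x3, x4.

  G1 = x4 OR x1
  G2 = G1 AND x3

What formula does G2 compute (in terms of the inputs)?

G1 = x4 OR x1
G2 = G1 AND x3 = (x4 OR x1) AND x3

(x4 OR x1) AND x3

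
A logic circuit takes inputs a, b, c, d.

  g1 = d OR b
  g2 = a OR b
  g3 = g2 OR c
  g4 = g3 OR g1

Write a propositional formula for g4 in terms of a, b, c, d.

((a OR b) OR c) OR (d OR b)

g1 = d OR b
g2 = a OR b
g3 = g2 OR c = (a OR b) OR c
g4 = g3 OR g1 = ((a OR b) OR c) OR (d OR b)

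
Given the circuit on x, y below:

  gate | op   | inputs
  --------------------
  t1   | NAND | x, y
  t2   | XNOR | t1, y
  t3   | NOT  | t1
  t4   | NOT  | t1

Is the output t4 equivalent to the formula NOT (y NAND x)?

Yes

t1 = x NAND y
t4 = NOT t1 = NOT (x NAND y)
At x=0, y=0: circuit gives 0, formula gives 0.
At x=1, y=1: circuit gives 1, formula gives 1.
Agrees on all 4 inputs.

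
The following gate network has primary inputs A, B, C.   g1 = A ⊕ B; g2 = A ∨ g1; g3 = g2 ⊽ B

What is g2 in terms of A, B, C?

A ∨ (A ⊕ B)

g1 = A ⊕ B
g2 = A ∨ g1 = A ∨ (A ⊕ B)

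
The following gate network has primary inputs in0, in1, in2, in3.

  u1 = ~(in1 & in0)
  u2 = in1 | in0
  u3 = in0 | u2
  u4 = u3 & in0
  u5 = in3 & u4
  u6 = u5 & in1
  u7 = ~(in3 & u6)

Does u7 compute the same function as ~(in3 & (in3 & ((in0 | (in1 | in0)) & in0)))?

No

u2 = in1 | in0
u3 = in0 | u2 = in0 | (in1 | in0)
u4 = u3 & in0 = (in0 | (in1 | in0)) & in0
u5 = in3 & u4 = in3 & ((in0 | (in1 | in0)) & in0)
u6 = u5 & in1 = (in3 & ((in0 | (in1 | in0)) & in0)) & in1
u7 = ~(in3 & u6) = ~(in3 & ((in3 & ((in0 | (in1 | in0)) & in0)) & in1))
At in0=1, in1=0, in2=0, in3=1: circuit gives 1, formula gives 0.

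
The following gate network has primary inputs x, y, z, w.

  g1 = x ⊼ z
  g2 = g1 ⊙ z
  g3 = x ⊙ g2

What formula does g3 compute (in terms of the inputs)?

g1 = x ⊼ z
g2 = g1 ⊙ z = (x ⊼ z) ⊙ z
g3 = x ⊙ g2 = x ⊙ ((x ⊼ z) ⊙ z)

x ⊙ ((x ⊼ z) ⊙ z)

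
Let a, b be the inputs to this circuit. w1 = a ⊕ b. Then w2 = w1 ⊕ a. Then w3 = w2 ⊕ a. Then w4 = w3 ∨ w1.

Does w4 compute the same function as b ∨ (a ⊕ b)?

w1 = a ⊕ b
w2 = w1 ⊕ a = (a ⊕ b) ⊕ a
w3 = w2 ⊕ a = ((a ⊕ b) ⊕ a) ⊕ a
w4 = w3 ∨ w1 = (((a ⊕ b) ⊕ a) ⊕ a) ∨ (a ⊕ b)
At a=1, b=1: circuit gives 0, formula gives 1.

No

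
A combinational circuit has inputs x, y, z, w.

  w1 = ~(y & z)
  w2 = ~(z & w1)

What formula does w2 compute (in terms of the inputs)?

~(z & (~(y & z)))

w1 = ~(y & z)
w2 = ~(z & w1) = ~(z & (~(y & z)))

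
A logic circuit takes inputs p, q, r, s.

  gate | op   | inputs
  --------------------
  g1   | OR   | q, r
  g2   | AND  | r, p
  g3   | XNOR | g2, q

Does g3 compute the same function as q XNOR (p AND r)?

g2 = r AND p
g3 = g2 XNOR q = (r AND p) XNOR q
At p=0, q=1, r=0, s=0: circuit gives 0, formula gives 0.
At p=0, q=0, r=0, s=0: circuit gives 1, formula gives 1.
Agrees on all 16 inputs.

Yes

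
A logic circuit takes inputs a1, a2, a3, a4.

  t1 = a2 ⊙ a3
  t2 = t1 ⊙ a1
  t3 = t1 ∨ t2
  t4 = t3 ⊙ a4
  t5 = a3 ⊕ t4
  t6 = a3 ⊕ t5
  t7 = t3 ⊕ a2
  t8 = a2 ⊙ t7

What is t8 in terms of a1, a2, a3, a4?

t1 = a2 ⊙ a3
t2 = t1 ⊙ a1 = (a2 ⊙ a3) ⊙ a1
t3 = t1 ∨ t2 = (a2 ⊙ a3) ∨ ((a2 ⊙ a3) ⊙ a1)
t7 = t3 ⊕ a2 = ((a2 ⊙ a3) ∨ ((a2 ⊙ a3) ⊙ a1)) ⊕ a2
t8 = a2 ⊙ t7 = a2 ⊙ (((a2 ⊙ a3) ∨ ((a2 ⊙ a3) ⊙ a1)) ⊕ a2)

a2 ⊙ (((a2 ⊙ a3) ∨ ((a2 ⊙ a3) ⊙ a1)) ⊕ a2)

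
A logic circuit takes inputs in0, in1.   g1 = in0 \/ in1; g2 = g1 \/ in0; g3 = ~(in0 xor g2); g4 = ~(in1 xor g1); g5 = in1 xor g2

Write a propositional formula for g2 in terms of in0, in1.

(in0 \/ in1) \/ in0

g1 = in0 \/ in1
g2 = g1 \/ in0 = (in0 \/ in1) \/ in0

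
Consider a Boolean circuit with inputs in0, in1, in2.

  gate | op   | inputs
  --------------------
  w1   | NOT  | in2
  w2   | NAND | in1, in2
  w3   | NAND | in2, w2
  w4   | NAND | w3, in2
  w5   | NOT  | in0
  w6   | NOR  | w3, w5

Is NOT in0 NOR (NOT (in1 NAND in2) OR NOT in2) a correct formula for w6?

Yes

w2 = in1 NAND in2
w3 = in2 NAND w2 = in2 NAND (in1 NAND in2)
w5 = NOT in0
w6 = w3 NOR w5 = (in2 NAND (in1 NAND in2)) NOR NOT in0
At in0=0, in1=0, in2=0: circuit gives 0, formula gives 0.
At in0=1, in1=0, in2=1: circuit gives 1, formula gives 1.
Agrees on all 8 inputs.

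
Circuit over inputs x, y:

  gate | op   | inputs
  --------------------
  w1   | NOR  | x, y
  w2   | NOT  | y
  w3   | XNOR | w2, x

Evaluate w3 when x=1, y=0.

w2 = NOT 0 = 1
w3 = 1 XNOR 1 = 1

1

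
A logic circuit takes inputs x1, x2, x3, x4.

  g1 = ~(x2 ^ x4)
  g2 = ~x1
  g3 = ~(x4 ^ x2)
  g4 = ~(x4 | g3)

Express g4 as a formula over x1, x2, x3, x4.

~(x4 | (~(x4 ^ x2)))

g3 = ~(x4 ^ x2)
g4 = ~(x4 | g3) = ~(x4 | (~(x4 ^ x2)))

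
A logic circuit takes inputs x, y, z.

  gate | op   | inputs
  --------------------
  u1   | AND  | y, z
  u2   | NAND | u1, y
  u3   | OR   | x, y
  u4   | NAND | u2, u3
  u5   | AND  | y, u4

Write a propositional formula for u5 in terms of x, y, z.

u1 = y AND z
u2 = u1 NAND y = (y AND z) NAND y
u3 = x OR y
u4 = u2 NAND u3 = ((y AND z) NAND y) NAND (x OR y)
u5 = y AND u4 = y AND (((y AND z) NAND y) NAND (x OR y))

y AND (((y AND z) NAND y) NAND (x OR y))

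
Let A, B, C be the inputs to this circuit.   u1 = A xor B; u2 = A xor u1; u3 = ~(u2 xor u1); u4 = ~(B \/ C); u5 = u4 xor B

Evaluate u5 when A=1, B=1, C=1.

1

u4 = ~(1 \/ 1) = 0
u5 = 0 xor 1 = 1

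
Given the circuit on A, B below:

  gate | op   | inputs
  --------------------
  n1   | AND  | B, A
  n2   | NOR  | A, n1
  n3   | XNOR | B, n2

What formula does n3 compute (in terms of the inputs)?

n1 = B AND A
n2 = A NOR n1 = A NOR (B AND A)
n3 = B XNOR n2 = B XNOR (A NOR (B AND A))

B XNOR (A NOR (B AND A))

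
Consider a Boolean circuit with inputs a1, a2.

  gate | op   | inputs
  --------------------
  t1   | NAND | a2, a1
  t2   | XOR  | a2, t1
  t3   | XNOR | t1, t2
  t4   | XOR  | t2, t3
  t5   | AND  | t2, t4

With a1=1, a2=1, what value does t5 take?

t1 = 1 NAND 1 = 0
t2 = 1 XOR 0 = 1
t3 = 0 XNOR 1 = 0
t4 = 1 XOR 0 = 1
t5 = 1 AND 1 = 1

1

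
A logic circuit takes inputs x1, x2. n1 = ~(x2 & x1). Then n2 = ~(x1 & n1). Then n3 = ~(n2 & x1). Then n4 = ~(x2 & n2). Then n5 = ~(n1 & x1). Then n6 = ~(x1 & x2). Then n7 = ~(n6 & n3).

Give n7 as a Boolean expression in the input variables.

~((~(x1 & x2)) & (~((~(x1 & (~(x2 & x1)))) & x1)))

n1 = ~(x2 & x1)
n2 = ~(x1 & n1) = ~(x1 & (~(x2 & x1)))
n3 = ~(n2 & x1) = ~((~(x1 & (~(x2 & x1)))) & x1)
n6 = ~(x1 & x2)
n7 = ~(n6 & n3) = ~((~(x1 & x2)) & (~((~(x1 & (~(x2 & x1)))) & x1)))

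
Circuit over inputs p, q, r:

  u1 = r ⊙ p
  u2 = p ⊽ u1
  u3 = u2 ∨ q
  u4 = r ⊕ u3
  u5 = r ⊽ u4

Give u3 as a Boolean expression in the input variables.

u1 = r ⊙ p
u2 = p ⊽ u1 = p ⊽ (r ⊙ p)
u3 = u2 ∨ q = (p ⊽ (r ⊙ p)) ∨ q

(p ⊽ (r ⊙ p)) ∨ q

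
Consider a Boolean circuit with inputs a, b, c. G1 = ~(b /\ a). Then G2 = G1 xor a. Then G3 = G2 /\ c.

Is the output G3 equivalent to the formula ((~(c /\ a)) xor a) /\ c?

No

G1 = ~(b /\ a)
G2 = G1 xor a = (~(b /\ a)) xor a
G3 = G2 /\ c = ((~(b /\ a)) xor a) /\ c
At a=1, b=0, c=1: circuit gives 0, formula gives 1.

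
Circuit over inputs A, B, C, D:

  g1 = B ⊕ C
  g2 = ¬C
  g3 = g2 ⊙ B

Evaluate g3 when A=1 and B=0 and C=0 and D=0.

0

g2 = ¬0 = 1
g3 = 1 ⊙ 0 = 0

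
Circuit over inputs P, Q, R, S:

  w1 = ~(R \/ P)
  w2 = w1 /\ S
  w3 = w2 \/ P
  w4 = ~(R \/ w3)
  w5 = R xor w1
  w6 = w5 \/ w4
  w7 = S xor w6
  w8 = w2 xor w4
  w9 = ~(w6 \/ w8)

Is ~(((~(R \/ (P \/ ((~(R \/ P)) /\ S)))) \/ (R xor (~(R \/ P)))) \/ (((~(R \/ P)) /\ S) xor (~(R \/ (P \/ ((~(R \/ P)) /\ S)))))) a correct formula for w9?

w1 = ~(R \/ P)
w2 = w1 /\ S = (~(R \/ P)) /\ S
w3 = w2 \/ P = ((~(R \/ P)) /\ S) \/ P
w4 = ~(R \/ w3) = ~(R \/ (((~(R \/ P)) /\ S) \/ P))
w5 = R xor w1 = R xor (~(R \/ P))
w6 = w5 \/ w4 = (R xor (~(R \/ P))) \/ (~(R \/ (((~(R \/ P)) /\ S) \/ P)))
w8 = w2 xor w4 = ((~(R \/ P)) /\ S) xor (~(R \/ (((~(R \/ P)) /\ S) \/ P)))
w9 = ~(w6 \/ w8) = ~(((R xor (~(R \/ P))) \/ (~(R \/ (((~(R \/ P)) /\ S) \/ P)))) \/ (((~(R \/ P)) /\ S) xor (~(R \/ (((~(R \/ P)) /\ S) \/ P)))))
At P=0, Q=0, R=0, S=0: circuit gives 0, formula gives 0.
At P=1, Q=0, R=0, S=0: circuit gives 1, formula gives 1.
Agrees on all 16 inputs.

Yes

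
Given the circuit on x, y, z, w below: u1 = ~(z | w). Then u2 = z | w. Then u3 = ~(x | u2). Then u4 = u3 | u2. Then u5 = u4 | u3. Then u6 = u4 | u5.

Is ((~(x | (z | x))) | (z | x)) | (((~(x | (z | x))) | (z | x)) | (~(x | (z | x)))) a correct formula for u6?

u2 = z | w
u3 = ~(x | u2) = ~(x | (z | w))
u4 = u3 | u2 = (~(x | (z | w))) | (z | w)
u5 = u4 | u3 = ((~(x | (z | w))) | (z | w)) | (~(x | (z | w)))
u6 = u4 | u5 = ((~(x | (z | w))) | (z | w)) | (((~(x | (z | w))) | (z | w)) | (~(x | (z | w))))
At x=1, y=0, z=0, w=0: circuit gives 0, formula gives 1.

No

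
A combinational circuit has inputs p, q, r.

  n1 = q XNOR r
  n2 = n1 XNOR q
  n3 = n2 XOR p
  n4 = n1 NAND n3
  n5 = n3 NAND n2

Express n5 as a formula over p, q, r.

n1 = q XNOR r
n2 = n1 XNOR q = (q XNOR r) XNOR q
n3 = n2 XOR p = ((q XNOR r) XNOR q) XOR p
n5 = n3 NAND n2 = (((q XNOR r) XNOR q) XOR p) NAND ((q XNOR r) XNOR q)

(((q XNOR r) XNOR q) XOR p) NAND ((q XNOR r) XNOR q)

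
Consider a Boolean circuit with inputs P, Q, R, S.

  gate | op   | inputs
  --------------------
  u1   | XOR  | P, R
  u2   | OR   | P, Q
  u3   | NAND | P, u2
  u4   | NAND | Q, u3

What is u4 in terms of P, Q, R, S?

u2 = P OR Q
u3 = P NAND u2 = P NAND (P OR Q)
u4 = Q NAND u3 = Q NAND (P NAND (P OR Q))

Q NAND (P NAND (P OR Q))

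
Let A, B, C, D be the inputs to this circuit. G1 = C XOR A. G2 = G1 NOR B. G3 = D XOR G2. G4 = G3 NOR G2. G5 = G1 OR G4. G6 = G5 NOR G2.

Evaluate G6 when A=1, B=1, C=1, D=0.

G1 = 1 XOR 1 = 0
G2 = 0 NOR 1 = 0
G3 = 0 XOR 0 = 0
G4 = 0 NOR 0 = 1
G5 = 0 OR 1 = 1
G6 = 1 NOR 0 = 0

0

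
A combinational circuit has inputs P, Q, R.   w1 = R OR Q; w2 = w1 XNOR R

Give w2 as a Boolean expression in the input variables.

(R OR Q) XNOR R

w1 = R OR Q
w2 = w1 XNOR R = (R OR Q) XNOR R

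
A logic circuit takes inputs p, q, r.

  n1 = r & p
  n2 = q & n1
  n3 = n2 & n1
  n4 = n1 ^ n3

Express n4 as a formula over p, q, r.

n1 = r & p
n2 = q & n1 = q & (r & p)
n3 = n2 & n1 = (q & (r & p)) & (r & p)
n4 = n1 ^ n3 = (r & p) ^ ((q & (r & p)) & (r & p))

(r & p) ^ ((q & (r & p)) & (r & p))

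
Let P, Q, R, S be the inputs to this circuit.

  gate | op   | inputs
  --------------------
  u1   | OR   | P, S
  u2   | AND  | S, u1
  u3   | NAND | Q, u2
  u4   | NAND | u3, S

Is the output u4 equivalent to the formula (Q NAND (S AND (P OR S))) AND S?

u1 = P OR S
u2 = S AND u1 = S AND (P OR S)
u3 = Q NAND u2 = Q NAND (S AND (P OR S))
u4 = u3 NAND S = (Q NAND (S AND (P OR S))) NAND S
At P=0, Q=0, R=0, S=0: circuit gives 1, formula gives 0.

No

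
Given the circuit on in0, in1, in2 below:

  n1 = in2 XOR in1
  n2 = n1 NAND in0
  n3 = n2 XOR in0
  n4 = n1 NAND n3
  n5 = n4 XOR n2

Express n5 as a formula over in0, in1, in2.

((in2 XOR in1) NAND (((in2 XOR in1) NAND in0) XOR in0)) XOR ((in2 XOR in1) NAND in0)

n1 = in2 XOR in1
n2 = n1 NAND in0 = (in2 XOR in1) NAND in0
n3 = n2 XOR in0 = ((in2 XOR in1) NAND in0) XOR in0
n4 = n1 NAND n3 = (in2 XOR in1) NAND (((in2 XOR in1) NAND in0) XOR in0)
n5 = n4 XOR n2 = ((in2 XOR in1) NAND (((in2 XOR in1) NAND in0) XOR in0)) XOR ((in2 XOR in1) NAND in0)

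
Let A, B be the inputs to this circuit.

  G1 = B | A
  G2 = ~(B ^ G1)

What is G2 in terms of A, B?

G1 = B | A
G2 = ~(B ^ G1) = ~(B ^ (B | A))

~(B ^ (B | A))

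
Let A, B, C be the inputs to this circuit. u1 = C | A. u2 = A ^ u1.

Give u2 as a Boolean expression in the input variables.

u1 = C | A
u2 = A ^ u1 = A ^ (C | A)

A ^ (C | A)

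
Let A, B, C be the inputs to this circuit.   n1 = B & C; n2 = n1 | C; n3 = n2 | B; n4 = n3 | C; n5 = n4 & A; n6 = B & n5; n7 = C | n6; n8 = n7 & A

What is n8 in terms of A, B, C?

(C | (B & (((((B & C) | C) | B) | C) & A))) & A

n1 = B & C
n2 = n1 | C = (B & C) | C
n3 = n2 | B = ((B & C) | C) | B
n4 = n3 | C = (((B & C) | C) | B) | C
n5 = n4 & A = ((((B & C) | C) | B) | C) & A
n6 = B & n5 = B & (((((B & C) | C) | B) | C) & A)
n7 = C | n6 = C | (B & (((((B & C) | C) | B) | C) & A))
n8 = n7 & A = (C | (B & (((((B & C) | C) | B) | C) & A))) & A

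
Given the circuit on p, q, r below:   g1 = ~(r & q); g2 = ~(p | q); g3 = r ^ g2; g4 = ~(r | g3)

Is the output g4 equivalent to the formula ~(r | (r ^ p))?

No

g2 = ~(p | q)
g3 = r ^ g2 = r ^ (~(p | q))
g4 = ~(r | g3) = ~(r | (r ^ (~(p | q))))
At p=0, q=0, r=0: circuit gives 0, formula gives 1.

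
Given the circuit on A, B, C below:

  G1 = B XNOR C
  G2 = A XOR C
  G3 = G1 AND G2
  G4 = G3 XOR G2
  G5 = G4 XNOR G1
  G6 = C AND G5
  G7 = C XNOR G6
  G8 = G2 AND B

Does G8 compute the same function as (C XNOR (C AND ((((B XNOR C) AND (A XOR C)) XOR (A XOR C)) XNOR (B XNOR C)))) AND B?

G2 = A XOR C
G8 = G2 AND B = (A XOR C) AND B
At A=0, B=1, C=0: circuit gives 0, formula gives 1.

No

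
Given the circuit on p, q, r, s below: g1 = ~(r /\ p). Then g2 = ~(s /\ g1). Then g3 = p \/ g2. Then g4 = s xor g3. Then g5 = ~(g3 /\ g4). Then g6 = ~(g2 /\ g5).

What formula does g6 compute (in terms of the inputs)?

~((~(s /\ (~(r /\ p)))) /\ (~((p \/ (~(s /\ (~(r /\ p))))) /\ (s xor (p \/ (~(s /\ (~(r /\ p)))))))))

g1 = ~(r /\ p)
g2 = ~(s /\ g1) = ~(s /\ (~(r /\ p)))
g3 = p \/ g2 = p \/ (~(s /\ (~(r /\ p))))
g4 = s xor g3 = s xor (p \/ (~(s /\ (~(r /\ p)))))
g5 = ~(g3 /\ g4) = ~((p \/ (~(s /\ (~(r /\ p))))) /\ (s xor (p \/ (~(s /\ (~(r /\ p)))))))
g6 = ~(g2 /\ g5) = ~((~(s /\ (~(r /\ p)))) /\ (~((p \/ (~(s /\ (~(r /\ p))))) /\ (s xor (p \/ (~(s /\ (~(r /\ p)))))))))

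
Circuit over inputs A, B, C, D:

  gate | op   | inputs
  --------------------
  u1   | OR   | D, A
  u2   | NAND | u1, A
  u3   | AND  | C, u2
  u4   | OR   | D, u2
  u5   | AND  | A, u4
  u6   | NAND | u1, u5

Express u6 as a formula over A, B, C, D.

u1 = D OR A
u2 = u1 NAND A = (D OR A) NAND A
u4 = D OR u2 = D OR ((D OR A) NAND A)
u5 = A AND u4 = A AND (D OR ((D OR A) NAND A))
u6 = u1 NAND u5 = (D OR A) NAND (A AND (D OR ((D OR A) NAND A)))

(D OR A) NAND (A AND (D OR ((D OR A) NAND A)))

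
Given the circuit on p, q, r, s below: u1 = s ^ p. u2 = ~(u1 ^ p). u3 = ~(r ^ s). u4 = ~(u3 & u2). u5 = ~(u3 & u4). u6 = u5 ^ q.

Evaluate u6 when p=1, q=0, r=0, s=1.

u1 = 1 ^ 1 = 0
u2 = ~(0 ^ 1) = 0
u3 = ~(0 ^ 1) = 0
u4 = ~(0 & 0) = 1
u5 = ~(0 & 1) = 1
u6 = 1 ^ 0 = 1

1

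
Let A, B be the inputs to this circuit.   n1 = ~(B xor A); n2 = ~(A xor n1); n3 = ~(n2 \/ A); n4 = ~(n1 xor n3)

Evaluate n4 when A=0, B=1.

n1 = ~(1 xor 0) = 0
n2 = ~(0 xor 0) = 1
n3 = ~(1 \/ 0) = 0
n4 = ~(0 xor 0) = 1

1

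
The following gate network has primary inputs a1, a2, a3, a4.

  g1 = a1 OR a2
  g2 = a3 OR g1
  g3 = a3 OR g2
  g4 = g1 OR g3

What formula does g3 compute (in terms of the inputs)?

g1 = a1 OR a2
g2 = a3 OR g1 = a3 OR (a1 OR a2)
g3 = a3 OR g2 = a3 OR (a3 OR (a1 OR a2))

a3 OR (a3 OR (a1 OR a2))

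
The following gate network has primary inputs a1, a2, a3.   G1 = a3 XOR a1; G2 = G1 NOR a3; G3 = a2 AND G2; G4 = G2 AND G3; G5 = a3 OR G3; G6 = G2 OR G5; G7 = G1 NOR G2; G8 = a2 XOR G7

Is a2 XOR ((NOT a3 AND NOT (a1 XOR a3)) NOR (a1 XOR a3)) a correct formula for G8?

Yes

G1 = a3 XOR a1
G2 = G1 NOR a3 = (a3 XOR a1) NOR a3
G7 = G1 NOR G2 = (a3 XOR a1) NOR ((a3 XOR a1) NOR a3)
G8 = a2 XOR G7 = a2 XOR ((a3 XOR a1) NOR ((a3 XOR a1) NOR a3))
At a1=0, a2=0, a3=0: circuit gives 0, formula gives 0.
At a1=0, a2=1, a3=0: circuit gives 1, formula gives 1.
Agrees on all 8 inputs.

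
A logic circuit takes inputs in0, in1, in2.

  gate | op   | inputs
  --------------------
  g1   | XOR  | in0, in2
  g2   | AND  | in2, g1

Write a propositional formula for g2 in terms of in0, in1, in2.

g1 = in0 XOR in2
g2 = in2 AND g1 = in2 AND (in0 XOR in2)

in2 AND (in0 XOR in2)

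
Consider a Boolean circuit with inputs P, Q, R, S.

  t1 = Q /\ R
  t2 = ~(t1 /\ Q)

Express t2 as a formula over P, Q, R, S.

~((Q /\ R) /\ Q)

t1 = Q /\ R
t2 = ~(t1 /\ Q) = ~((Q /\ R) /\ Q)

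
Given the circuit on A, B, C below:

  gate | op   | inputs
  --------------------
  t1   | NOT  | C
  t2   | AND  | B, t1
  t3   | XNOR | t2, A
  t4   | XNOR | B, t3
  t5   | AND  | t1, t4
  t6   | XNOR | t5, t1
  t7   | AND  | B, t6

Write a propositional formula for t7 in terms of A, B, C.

t1 = NOT C
t2 = B AND t1 = B AND NOT C
t3 = t2 XNOR A = (B AND NOT C) XNOR A
t4 = B XNOR t3 = B XNOR ((B AND NOT C) XNOR A)
t5 = t1 AND t4 = NOT C AND (B XNOR ((B AND NOT C) XNOR A))
t6 = t5 XNOR t1 = (NOT C AND (B XNOR ((B AND NOT C) XNOR A))) XNOR NOT C
t7 = B AND t6 = B AND ((NOT C AND (B XNOR ((B AND NOT C) XNOR A))) XNOR NOT C)

B AND ((NOT C AND (B XNOR ((B AND NOT C) XNOR A))) XNOR NOT C)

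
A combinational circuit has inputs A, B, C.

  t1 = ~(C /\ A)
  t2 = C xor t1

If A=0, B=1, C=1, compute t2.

0

t1 = ~(1 /\ 0) = 1
t2 = 1 xor 1 = 0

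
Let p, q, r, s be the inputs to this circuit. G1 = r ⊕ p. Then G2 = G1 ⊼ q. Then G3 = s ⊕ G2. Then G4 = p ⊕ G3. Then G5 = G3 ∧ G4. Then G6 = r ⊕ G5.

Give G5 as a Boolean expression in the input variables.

G1 = r ⊕ p
G2 = G1 ⊼ q = (r ⊕ p) ⊼ q
G3 = s ⊕ G2 = s ⊕ ((r ⊕ p) ⊼ q)
G4 = p ⊕ G3 = p ⊕ (s ⊕ ((r ⊕ p) ⊼ q))
G5 = G3 ∧ G4 = (s ⊕ ((r ⊕ p) ⊼ q)) ∧ (p ⊕ (s ⊕ ((r ⊕ p) ⊼ q)))

(s ⊕ ((r ⊕ p) ⊼ q)) ∧ (p ⊕ (s ⊕ ((r ⊕ p) ⊼ q)))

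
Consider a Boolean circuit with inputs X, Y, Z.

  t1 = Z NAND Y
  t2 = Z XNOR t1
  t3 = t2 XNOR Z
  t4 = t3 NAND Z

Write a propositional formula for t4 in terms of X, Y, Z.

((Z XNOR (Z NAND Y)) XNOR Z) NAND Z

t1 = Z NAND Y
t2 = Z XNOR t1 = Z XNOR (Z NAND Y)
t3 = t2 XNOR Z = (Z XNOR (Z NAND Y)) XNOR Z
t4 = t3 NAND Z = ((Z XNOR (Z NAND Y)) XNOR Z) NAND Z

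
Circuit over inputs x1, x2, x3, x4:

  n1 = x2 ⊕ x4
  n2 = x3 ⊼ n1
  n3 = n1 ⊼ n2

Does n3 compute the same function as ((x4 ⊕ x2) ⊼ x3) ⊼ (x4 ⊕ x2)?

Yes

n1 = x2 ⊕ x4
n2 = x3 ⊼ n1 = x3 ⊼ (x2 ⊕ x4)
n3 = n1 ⊼ n2 = (x2 ⊕ x4) ⊼ (x3 ⊼ (x2 ⊕ x4))
At x1=0, x2=0, x3=0, x4=1: circuit gives 0, formula gives 0.
At x1=0, x2=0, x3=0, x4=0: circuit gives 1, formula gives 1.
Agrees on all 16 inputs.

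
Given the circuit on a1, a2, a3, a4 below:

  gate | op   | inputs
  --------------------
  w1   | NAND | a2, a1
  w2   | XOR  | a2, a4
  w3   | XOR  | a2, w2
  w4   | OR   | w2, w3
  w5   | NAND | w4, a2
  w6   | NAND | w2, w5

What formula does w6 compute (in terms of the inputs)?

(a2 XOR a4) NAND (((a2 XOR a4) OR (a2 XOR (a2 XOR a4))) NAND a2)

w2 = a2 XOR a4
w3 = a2 XOR w2 = a2 XOR (a2 XOR a4)
w4 = w2 OR w3 = (a2 XOR a4) OR (a2 XOR (a2 XOR a4))
w5 = w4 NAND a2 = ((a2 XOR a4) OR (a2 XOR (a2 XOR a4))) NAND a2
w6 = w2 NAND w5 = (a2 XOR a4) NAND (((a2 XOR a4) OR (a2 XOR (a2 XOR a4))) NAND a2)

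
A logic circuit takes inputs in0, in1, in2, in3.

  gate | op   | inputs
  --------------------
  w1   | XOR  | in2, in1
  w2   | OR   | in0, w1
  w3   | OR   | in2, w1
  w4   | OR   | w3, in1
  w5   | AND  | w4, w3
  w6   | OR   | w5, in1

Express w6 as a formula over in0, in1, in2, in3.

(((in2 OR (in2 XOR in1)) OR in1) AND (in2 OR (in2 XOR in1))) OR in1

w1 = in2 XOR in1
w3 = in2 OR w1 = in2 OR (in2 XOR in1)
w4 = w3 OR in1 = (in2 OR (in2 XOR in1)) OR in1
w5 = w4 AND w3 = ((in2 OR (in2 XOR in1)) OR in1) AND (in2 OR (in2 XOR in1))
w6 = w5 OR in1 = (((in2 OR (in2 XOR in1)) OR in1) AND (in2 OR (in2 XOR in1))) OR in1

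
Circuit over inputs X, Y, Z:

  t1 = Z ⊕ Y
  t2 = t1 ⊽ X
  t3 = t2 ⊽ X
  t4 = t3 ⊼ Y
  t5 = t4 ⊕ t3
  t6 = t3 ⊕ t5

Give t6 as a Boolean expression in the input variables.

t1 = Z ⊕ Y
t2 = t1 ⊽ X = (Z ⊕ Y) ⊽ X
t3 = t2 ⊽ X = ((Z ⊕ Y) ⊽ X) ⊽ X
t4 = t3 ⊼ Y = (((Z ⊕ Y) ⊽ X) ⊽ X) ⊼ Y
t5 = t4 ⊕ t3 = ((((Z ⊕ Y) ⊽ X) ⊽ X) ⊼ Y) ⊕ (((Z ⊕ Y) ⊽ X) ⊽ X)
t6 = t3 ⊕ t5 = (((Z ⊕ Y) ⊽ X) ⊽ X) ⊕ (((((Z ⊕ Y) ⊽ X) ⊽ X) ⊼ Y) ⊕ (((Z ⊕ Y) ⊽ X) ⊽ X))

(((Z ⊕ Y) ⊽ X) ⊽ X) ⊕ (((((Z ⊕ Y) ⊽ X) ⊽ X) ⊼ Y) ⊕ (((Z ⊕ Y) ⊽ X) ⊽ X))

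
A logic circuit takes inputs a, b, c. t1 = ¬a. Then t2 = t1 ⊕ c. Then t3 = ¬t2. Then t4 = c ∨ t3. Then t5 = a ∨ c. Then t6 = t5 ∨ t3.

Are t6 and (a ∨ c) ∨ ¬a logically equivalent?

t1 = ¬a
t2 = t1 ⊕ c = ¬a ⊕ c
t3 = ¬t2 = ¬(¬a ⊕ c)
t5 = a ∨ c
t6 = t5 ∨ t3 = (a ∨ c) ∨ ¬(¬a ⊕ c)
At a=0, b=0, c=0: circuit gives 0, formula gives 1.

No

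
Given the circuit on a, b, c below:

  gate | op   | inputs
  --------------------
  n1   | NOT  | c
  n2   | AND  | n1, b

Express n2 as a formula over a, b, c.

n1 = NOT c
n2 = n1 AND b = NOT c AND b

NOT c AND b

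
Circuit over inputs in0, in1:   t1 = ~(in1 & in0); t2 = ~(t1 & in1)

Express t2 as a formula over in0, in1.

t1 = ~(in1 & in0)
t2 = ~(t1 & in1) = ~((~(in1 & in0)) & in1)

~((~(in1 & in0)) & in1)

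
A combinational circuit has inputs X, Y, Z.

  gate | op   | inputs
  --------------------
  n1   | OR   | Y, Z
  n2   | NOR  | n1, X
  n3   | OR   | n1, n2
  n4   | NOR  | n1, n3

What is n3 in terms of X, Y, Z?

(Y OR Z) OR ((Y OR Z) NOR X)

n1 = Y OR Z
n2 = n1 NOR X = (Y OR Z) NOR X
n3 = n1 OR n2 = (Y OR Z) OR ((Y OR Z) NOR X)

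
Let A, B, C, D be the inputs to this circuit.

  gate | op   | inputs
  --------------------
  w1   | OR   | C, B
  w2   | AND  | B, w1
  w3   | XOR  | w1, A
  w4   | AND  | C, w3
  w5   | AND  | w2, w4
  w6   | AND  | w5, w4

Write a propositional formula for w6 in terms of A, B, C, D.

((B AND (C OR B)) AND (C AND ((C OR B) XOR A))) AND (C AND ((C OR B) XOR A))

w1 = C OR B
w2 = B AND w1 = B AND (C OR B)
w3 = w1 XOR A = (C OR B) XOR A
w4 = C AND w3 = C AND ((C OR B) XOR A)
w5 = w2 AND w4 = (B AND (C OR B)) AND (C AND ((C OR B) XOR A))
w6 = w5 AND w4 = ((B AND (C OR B)) AND (C AND ((C OR B) XOR A))) AND (C AND ((C OR B) XOR A))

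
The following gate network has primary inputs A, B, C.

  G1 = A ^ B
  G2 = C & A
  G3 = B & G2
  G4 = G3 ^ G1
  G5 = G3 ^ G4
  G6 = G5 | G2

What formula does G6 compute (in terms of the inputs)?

G1 = A ^ B
G2 = C & A
G3 = B & G2 = B & (C & A)
G4 = G3 ^ G1 = (B & (C & A)) ^ (A ^ B)
G5 = G3 ^ G4 = (B & (C & A)) ^ ((B & (C & A)) ^ (A ^ B))
G6 = G5 | G2 = ((B & (C & A)) ^ ((B & (C & A)) ^ (A ^ B))) | (C & A)

((B & (C & A)) ^ ((B & (C & A)) ^ (A ^ B))) | (C & A)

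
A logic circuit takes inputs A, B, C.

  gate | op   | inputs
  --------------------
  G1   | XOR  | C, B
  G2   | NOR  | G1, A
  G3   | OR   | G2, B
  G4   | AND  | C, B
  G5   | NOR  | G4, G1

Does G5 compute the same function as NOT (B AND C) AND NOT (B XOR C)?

G1 = C XOR B
G4 = C AND B
G5 = G4 NOR G1 = (C AND B) NOR (C XOR B)
At A=0, B=0, C=1: circuit gives 0, formula gives 0.
At A=0, B=0, C=0: circuit gives 1, formula gives 1.
Agrees on all 8 inputs.

Yes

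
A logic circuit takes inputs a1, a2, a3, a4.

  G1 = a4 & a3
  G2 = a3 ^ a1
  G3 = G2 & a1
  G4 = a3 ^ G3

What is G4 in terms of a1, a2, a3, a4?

a3 ^ ((a3 ^ a1) & a1)

G2 = a3 ^ a1
G3 = G2 & a1 = (a3 ^ a1) & a1
G4 = a3 ^ G3 = a3 ^ ((a3 ^ a1) & a1)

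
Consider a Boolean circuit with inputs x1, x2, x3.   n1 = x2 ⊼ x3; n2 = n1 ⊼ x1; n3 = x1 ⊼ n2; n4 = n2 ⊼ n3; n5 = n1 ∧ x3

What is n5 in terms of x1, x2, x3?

n1 = x2 ⊼ x3
n5 = n1 ∧ x3 = (x2 ⊼ x3) ∧ x3

(x2 ⊼ x3) ∧ x3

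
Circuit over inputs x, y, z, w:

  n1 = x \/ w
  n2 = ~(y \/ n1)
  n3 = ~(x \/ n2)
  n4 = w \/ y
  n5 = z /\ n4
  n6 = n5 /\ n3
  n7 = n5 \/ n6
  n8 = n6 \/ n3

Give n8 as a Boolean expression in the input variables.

n1 = x \/ w
n2 = ~(y \/ n1) = ~(y \/ (x \/ w))
n3 = ~(x \/ n2) = ~(x \/ (~(y \/ (x \/ w))))
n4 = w \/ y
n5 = z /\ n4 = z /\ (w \/ y)
n6 = n5 /\ n3 = (z /\ (w \/ y)) /\ (~(x \/ (~(y \/ (x \/ w)))))
n8 = n6 \/ n3 = ((z /\ (w \/ y)) /\ (~(x \/ (~(y \/ (x \/ w)))))) \/ (~(x \/ (~(y \/ (x \/ w)))))

((z /\ (w \/ y)) /\ (~(x \/ (~(y \/ (x \/ w)))))) \/ (~(x \/ (~(y \/ (x \/ w)))))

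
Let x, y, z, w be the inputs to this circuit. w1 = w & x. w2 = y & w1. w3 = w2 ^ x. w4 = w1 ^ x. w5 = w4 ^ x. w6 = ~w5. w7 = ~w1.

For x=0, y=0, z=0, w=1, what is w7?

1

w1 = 1 & 0 = 0
w7 = ~0 = 1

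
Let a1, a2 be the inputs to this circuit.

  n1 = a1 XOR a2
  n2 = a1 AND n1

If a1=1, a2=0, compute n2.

1

n1 = 1 XOR 0 = 1
n2 = 1 AND 1 = 1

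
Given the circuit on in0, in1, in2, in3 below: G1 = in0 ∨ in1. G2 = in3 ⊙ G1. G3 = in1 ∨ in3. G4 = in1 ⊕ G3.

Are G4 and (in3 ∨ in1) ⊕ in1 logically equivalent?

G3 = in1 ∨ in3
G4 = in1 ⊕ G3 = in1 ⊕ (in1 ∨ in3)
At in0=0, in1=0, in2=0, in3=0: circuit gives 0, formula gives 0.
At in0=0, in1=0, in2=0, in3=1: circuit gives 1, formula gives 1.
Agrees on all 16 inputs.

Yes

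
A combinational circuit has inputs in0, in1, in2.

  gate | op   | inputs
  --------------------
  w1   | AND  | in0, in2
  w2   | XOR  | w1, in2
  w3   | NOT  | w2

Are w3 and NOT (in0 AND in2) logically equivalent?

No

w1 = in0 AND in2
w2 = w1 XOR in2 = (in0 AND in2) XOR in2
w3 = NOT w2 = NOT ((in0 AND in2) XOR in2)
At in0=0, in1=0, in2=1: circuit gives 0, formula gives 1.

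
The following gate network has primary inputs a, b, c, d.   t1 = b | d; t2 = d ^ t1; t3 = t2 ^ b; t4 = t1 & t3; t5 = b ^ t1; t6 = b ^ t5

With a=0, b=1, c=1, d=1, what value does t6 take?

t1 = 1 | 1 = 1
t5 = 1 ^ 1 = 0
t6 = 1 ^ 0 = 1

1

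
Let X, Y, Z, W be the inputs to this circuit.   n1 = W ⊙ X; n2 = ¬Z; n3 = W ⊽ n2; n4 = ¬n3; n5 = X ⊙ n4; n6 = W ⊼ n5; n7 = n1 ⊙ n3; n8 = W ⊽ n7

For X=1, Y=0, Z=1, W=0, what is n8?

1

n1 = 0 ⊙ 1 = 0
n2 = ¬1 = 0
n3 = 0 ⊽ 0 = 1
n7 = 0 ⊙ 1 = 0
n8 = 0 ⊽ 0 = 1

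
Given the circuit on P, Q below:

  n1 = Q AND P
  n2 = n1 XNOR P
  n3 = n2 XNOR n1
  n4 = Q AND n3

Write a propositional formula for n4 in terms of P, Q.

Q AND (((Q AND P) XNOR P) XNOR (Q AND P))

n1 = Q AND P
n2 = n1 XNOR P = (Q AND P) XNOR P
n3 = n2 XNOR n1 = ((Q AND P) XNOR P) XNOR (Q AND P)
n4 = Q AND n3 = Q AND (((Q AND P) XNOR P) XNOR (Q AND P))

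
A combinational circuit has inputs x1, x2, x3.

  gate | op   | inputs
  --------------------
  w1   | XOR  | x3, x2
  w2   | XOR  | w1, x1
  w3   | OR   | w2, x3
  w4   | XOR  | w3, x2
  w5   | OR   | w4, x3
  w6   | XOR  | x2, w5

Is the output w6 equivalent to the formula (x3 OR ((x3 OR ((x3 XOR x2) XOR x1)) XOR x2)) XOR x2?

w1 = x3 XOR x2
w2 = w1 XOR x1 = (x3 XOR x2) XOR x1
w3 = w2 OR x3 = ((x3 XOR x2) XOR x1) OR x3
w4 = w3 XOR x2 = (((x3 XOR x2) XOR x1) OR x3) XOR x2
w5 = w4 OR x3 = ((((x3 XOR x2) XOR x1) OR x3) XOR x2) OR x3
w6 = x2 XOR w5 = x2 XOR (((((x3 XOR x2) XOR x1) OR x3) XOR x2) OR x3)
At x1=0, x2=0, x3=0: circuit gives 0, formula gives 0.
At x1=0, x2=0, x3=1: circuit gives 1, formula gives 1.
Agrees on all 8 inputs.

Yes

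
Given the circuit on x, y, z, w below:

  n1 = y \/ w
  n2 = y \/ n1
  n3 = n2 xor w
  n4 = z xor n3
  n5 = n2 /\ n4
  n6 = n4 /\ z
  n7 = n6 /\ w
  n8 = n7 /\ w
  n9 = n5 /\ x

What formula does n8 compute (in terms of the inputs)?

(((z xor ((y \/ (y \/ w)) xor w)) /\ z) /\ w) /\ w

n1 = y \/ w
n2 = y \/ n1 = y \/ (y \/ w)
n3 = n2 xor w = (y \/ (y \/ w)) xor w
n4 = z xor n3 = z xor ((y \/ (y \/ w)) xor w)
n6 = n4 /\ z = (z xor ((y \/ (y \/ w)) xor w)) /\ z
n7 = n6 /\ w = ((z xor ((y \/ (y \/ w)) xor w)) /\ z) /\ w
n8 = n7 /\ w = (((z xor ((y \/ (y \/ w)) xor w)) /\ z) /\ w) /\ w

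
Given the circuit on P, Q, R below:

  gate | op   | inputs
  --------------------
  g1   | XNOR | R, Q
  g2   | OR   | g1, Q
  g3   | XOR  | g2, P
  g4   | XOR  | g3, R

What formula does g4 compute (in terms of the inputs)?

(((R XNOR Q) OR Q) XOR P) XOR R

g1 = R XNOR Q
g2 = g1 OR Q = (R XNOR Q) OR Q
g3 = g2 XOR P = ((R XNOR Q) OR Q) XOR P
g4 = g3 XOR R = (((R XNOR Q) OR Q) XOR P) XOR R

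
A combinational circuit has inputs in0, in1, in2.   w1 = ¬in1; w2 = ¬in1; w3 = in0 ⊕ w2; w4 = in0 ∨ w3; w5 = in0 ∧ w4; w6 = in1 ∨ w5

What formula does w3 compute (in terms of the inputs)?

in0 ⊕ ¬in1

w2 = ¬in1
w3 = in0 ⊕ w2 = in0 ⊕ ¬in1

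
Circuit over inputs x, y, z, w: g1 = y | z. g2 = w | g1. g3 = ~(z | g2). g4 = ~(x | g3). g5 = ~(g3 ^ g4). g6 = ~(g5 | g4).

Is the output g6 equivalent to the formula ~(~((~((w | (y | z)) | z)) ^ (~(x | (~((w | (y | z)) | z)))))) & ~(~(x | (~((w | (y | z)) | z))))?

Yes

g1 = y | z
g2 = w | g1 = w | (y | z)
g3 = ~(z | g2) = ~(z | (w | (y | z)))
g4 = ~(x | g3) = ~(x | (~(z | (w | (y | z)))))
g5 = ~(g3 ^ g4) = ~((~(z | (w | (y | z)))) ^ (~(x | (~(z | (w | (y | z)))))))
g6 = ~(g5 | g4) = ~((~((~(z | (w | (y | z)))) ^ (~(x | (~(z | (w | (y | z)))))))) | (~(x | (~(z | (w | (y | z)))))))
At x=0, y=0, z=0, w=1: circuit gives 0, formula gives 0.
At x=0, y=0, z=0, w=0: circuit gives 1, formula gives 1.
Agrees on all 16 inputs.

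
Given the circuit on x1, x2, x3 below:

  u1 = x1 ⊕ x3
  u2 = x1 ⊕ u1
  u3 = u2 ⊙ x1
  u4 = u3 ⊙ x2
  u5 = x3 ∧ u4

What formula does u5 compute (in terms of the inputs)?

u1 = x1 ⊕ x3
u2 = x1 ⊕ u1 = x1 ⊕ (x1 ⊕ x3)
u3 = u2 ⊙ x1 = (x1 ⊕ (x1 ⊕ x3)) ⊙ x1
u4 = u3 ⊙ x2 = ((x1 ⊕ (x1 ⊕ x3)) ⊙ x1) ⊙ x2
u5 = x3 ∧ u4 = x3 ∧ (((x1 ⊕ (x1 ⊕ x3)) ⊙ x1) ⊙ x2)

x3 ∧ (((x1 ⊕ (x1 ⊕ x3)) ⊙ x1) ⊙ x2)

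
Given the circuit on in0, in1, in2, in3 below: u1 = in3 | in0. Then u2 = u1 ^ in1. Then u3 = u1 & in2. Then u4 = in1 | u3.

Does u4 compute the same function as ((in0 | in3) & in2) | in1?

u1 = in3 | in0
u3 = u1 & in2 = (in3 | in0) & in2
u4 = in1 | u3 = in1 | ((in3 | in0) & in2)
At in0=0, in1=0, in2=0, in3=0: circuit gives 0, formula gives 0.
At in0=0, in1=0, in2=1, in3=1: circuit gives 1, formula gives 1.
Agrees on all 16 inputs.

Yes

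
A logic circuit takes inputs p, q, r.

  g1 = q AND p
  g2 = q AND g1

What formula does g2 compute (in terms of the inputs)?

q AND (q AND p)

g1 = q AND p
g2 = q AND g1 = q AND (q AND p)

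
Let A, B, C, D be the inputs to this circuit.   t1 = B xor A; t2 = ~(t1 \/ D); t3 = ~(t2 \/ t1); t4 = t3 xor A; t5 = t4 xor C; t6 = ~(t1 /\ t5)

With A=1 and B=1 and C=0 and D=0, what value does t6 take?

t1 = 1 xor 1 = 0
t2 = ~(0 \/ 0) = 1
t3 = ~(1 \/ 0) = 0
t4 = 0 xor 1 = 1
t5 = 1 xor 0 = 1
t6 = ~(0 /\ 1) = 1

1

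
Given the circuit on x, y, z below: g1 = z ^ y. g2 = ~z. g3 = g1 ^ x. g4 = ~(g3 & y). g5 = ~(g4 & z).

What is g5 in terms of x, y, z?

g1 = z ^ y
g3 = g1 ^ x = (z ^ y) ^ x
g4 = ~(g3 & y) = ~(((z ^ y) ^ x) & y)
g5 = ~(g4 & z) = ~((~(((z ^ y) ^ x) & y)) & z)

~((~(((z ^ y) ^ x) & y)) & z)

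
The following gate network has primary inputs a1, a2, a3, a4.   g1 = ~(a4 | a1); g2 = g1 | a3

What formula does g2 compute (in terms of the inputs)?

g1 = ~(a4 | a1)
g2 = g1 | a3 = (~(a4 | a1)) | a3

(~(a4 | a1)) | a3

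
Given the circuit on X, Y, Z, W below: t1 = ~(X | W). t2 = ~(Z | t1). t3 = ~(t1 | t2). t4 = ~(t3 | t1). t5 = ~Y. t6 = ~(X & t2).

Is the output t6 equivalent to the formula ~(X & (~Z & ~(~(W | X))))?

t1 = ~(X | W)
t2 = ~(Z | t1) = ~(Z | (~(X | W)))
t6 = ~(X & t2) = ~(X & (~(Z | (~(X | W)))))
At X=1, Y=0, Z=0, W=0: circuit gives 0, formula gives 0.
At X=0, Y=0, Z=0, W=0: circuit gives 1, formula gives 1.
Agrees on all 16 inputs.

Yes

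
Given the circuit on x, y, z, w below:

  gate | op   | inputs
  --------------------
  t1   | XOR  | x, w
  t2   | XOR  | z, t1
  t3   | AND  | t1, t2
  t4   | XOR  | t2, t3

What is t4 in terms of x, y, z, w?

(z XOR (x XOR w)) XOR ((x XOR w) AND (z XOR (x XOR w)))

t1 = x XOR w
t2 = z XOR t1 = z XOR (x XOR w)
t3 = t1 AND t2 = (x XOR w) AND (z XOR (x XOR w))
t4 = t2 XOR t3 = (z XOR (x XOR w)) XOR ((x XOR w) AND (z XOR (x XOR w)))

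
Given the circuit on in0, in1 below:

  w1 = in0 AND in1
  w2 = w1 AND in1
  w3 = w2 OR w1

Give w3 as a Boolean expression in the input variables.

((in0 AND in1) AND in1) OR (in0 AND in1)

w1 = in0 AND in1
w2 = w1 AND in1 = (in0 AND in1) AND in1
w3 = w2 OR w1 = ((in0 AND in1) AND in1) OR (in0 AND in1)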